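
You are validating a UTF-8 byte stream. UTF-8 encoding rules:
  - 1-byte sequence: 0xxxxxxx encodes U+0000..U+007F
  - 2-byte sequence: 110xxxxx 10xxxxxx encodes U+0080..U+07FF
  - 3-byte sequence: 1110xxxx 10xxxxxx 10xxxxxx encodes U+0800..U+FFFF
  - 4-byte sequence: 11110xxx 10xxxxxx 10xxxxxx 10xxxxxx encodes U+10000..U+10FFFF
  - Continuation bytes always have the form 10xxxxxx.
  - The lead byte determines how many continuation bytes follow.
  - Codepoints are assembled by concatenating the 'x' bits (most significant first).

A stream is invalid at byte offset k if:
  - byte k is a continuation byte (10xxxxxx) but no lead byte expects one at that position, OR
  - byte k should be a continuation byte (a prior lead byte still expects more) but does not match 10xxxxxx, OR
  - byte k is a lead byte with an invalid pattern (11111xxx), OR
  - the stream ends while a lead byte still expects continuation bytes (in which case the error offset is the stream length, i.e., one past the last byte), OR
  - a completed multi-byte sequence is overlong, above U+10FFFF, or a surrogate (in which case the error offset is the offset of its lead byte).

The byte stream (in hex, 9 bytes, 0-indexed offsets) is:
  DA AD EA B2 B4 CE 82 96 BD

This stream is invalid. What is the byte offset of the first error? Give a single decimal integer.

Answer: 7

Derivation:
Byte[0]=DA: 2-byte lead, need 1 cont bytes. acc=0x1A
Byte[1]=AD: continuation. acc=(acc<<6)|0x2D=0x6AD
Completed: cp=U+06AD (starts at byte 0)
Byte[2]=EA: 3-byte lead, need 2 cont bytes. acc=0xA
Byte[3]=B2: continuation. acc=(acc<<6)|0x32=0x2B2
Byte[4]=B4: continuation. acc=(acc<<6)|0x34=0xACB4
Completed: cp=U+ACB4 (starts at byte 2)
Byte[5]=CE: 2-byte lead, need 1 cont bytes. acc=0xE
Byte[6]=82: continuation. acc=(acc<<6)|0x02=0x382
Completed: cp=U+0382 (starts at byte 5)
Byte[7]=96: INVALID lead byte (not 0xxx/110x/1110/11110)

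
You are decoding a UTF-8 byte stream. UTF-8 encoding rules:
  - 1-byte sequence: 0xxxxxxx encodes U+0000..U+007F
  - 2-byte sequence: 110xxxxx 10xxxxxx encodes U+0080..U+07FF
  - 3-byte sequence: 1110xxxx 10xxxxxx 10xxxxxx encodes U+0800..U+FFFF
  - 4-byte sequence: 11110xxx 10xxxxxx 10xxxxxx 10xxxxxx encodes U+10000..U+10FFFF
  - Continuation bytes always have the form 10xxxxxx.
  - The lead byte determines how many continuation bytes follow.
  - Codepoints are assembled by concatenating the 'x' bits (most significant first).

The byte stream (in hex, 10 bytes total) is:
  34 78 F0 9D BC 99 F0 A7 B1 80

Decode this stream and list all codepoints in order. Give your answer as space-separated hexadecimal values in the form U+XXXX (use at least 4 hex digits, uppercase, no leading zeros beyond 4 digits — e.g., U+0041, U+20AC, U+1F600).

Byte[0]=34: 1-byte ASCII. cp=U+0034
Byte[1]=78: 1-byte ASCII. cp=U+0078
Byte[2]=F0: 4-byte lead, need 3 cont bytes. acc=0x0
Byte[3]=9D: continuation. acc=(acc<<6)|0x1D=0x1D
Byte[4]=BC: continuation. acc=(acc<<6)|0x3C=0x77C
Byte[5]=99: continuation. acc=(acc<<6)|0x19=0x1DF19
Completed: cp=U+1DF19 (starts at byte 2)
Byte[6]=F0: 4-byte lead, need 3 cont bytes. acc=0x0
Byte[7]=A7: continuation. acc=(acc<<6)|0x27=0x27
Byte[8]=B1: continuation. acc=(acc<<6)|0x31=0x9F1
Byte[9]=80: continuation. acc=(acc<<6)|0x00=0x27C40
Completed: cp=U+27C40 (starts at byte 6)

Answer: U+0034 U+0078 U+1DF19 U+27C40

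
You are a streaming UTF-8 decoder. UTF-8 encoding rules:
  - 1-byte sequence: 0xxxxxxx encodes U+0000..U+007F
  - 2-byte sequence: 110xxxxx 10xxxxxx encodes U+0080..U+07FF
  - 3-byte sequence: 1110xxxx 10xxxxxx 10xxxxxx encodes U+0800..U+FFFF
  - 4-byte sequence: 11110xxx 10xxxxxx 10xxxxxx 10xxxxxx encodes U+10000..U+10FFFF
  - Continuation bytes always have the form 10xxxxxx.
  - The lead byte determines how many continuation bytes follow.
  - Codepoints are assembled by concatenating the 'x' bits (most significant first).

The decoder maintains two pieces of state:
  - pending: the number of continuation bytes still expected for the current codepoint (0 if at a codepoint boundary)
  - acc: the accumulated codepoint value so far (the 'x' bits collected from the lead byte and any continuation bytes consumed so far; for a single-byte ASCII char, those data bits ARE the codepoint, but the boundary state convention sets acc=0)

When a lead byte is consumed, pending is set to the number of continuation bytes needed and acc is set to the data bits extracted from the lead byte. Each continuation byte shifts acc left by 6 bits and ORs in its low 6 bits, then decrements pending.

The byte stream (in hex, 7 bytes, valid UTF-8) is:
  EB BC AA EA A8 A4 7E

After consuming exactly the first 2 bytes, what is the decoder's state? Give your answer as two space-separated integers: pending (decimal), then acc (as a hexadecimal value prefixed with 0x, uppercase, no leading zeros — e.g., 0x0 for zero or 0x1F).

Byte[0]=EB: 3-byte lead. pending=2, acc=0xB
Byte[1]=BC: continuation. acc=(acc<<6)|0x3C=0x2FC, pending=1

Answer: 1 0x2FC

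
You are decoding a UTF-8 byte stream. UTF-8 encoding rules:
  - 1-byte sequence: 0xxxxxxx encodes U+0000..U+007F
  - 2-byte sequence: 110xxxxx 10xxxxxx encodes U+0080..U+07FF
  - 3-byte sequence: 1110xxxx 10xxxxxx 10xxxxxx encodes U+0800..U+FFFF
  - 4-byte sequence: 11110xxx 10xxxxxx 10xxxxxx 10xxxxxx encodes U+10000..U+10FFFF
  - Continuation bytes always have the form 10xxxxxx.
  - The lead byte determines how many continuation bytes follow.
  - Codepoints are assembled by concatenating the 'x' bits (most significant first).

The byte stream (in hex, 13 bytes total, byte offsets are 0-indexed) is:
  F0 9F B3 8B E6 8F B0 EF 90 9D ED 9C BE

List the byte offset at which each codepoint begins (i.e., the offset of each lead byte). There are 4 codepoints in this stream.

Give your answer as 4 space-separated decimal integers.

Answer: 0 4 7 10

Derivation:
Byte[0]=F0: 4-byte lead, need 3 cont bytes. acc=0x0
Byte[1]=9F: continuation. acc=(acc<<6)|0x1F=0x1F
Byte[2]=B3: continuation. acc=(acc<<6)|0x33=0x7F3
Byte[3]=8B: continuation. acc=(acc<<6)|0x0B=0x1FCCB
Completed: cp=U+1FCCB (starts at byte 0)
Byte[4]=E6: 3-byte lead, need 2 cont bytes. acc=0x6
Byte[5]=8F: continuation. acc=(acc<<6)|0x0F=0x18F
Byte[6]=B0: continuation. acc=(acc<<6)|0x30=0x63F0
Completed: cp=U+63F0 (starts at byte 4)
Byte[7]=EF: 3-byte lead, need 2 cont bytes. acc=0xF
Byte[8]=90: continuation. acc=(acc<<6)|0x10=0x3D0
Byte[9]=9D: continuation. acc=(acc<<6)|0x1D=0xF41D
Completed: cp=U+F41D (starts at byte 7)
Byte[10]=ED: 3-byte lead, need 2 cont bytes. acc=0xD
Byte[11]=9C: continuation. acc=(acc<<6)|0x1C=0x35C
Byte[12]=BE: continuation. acc=(acc<<6)|0x3E=0xD73E
Completed: cp=U+D73E (starts at byte 10)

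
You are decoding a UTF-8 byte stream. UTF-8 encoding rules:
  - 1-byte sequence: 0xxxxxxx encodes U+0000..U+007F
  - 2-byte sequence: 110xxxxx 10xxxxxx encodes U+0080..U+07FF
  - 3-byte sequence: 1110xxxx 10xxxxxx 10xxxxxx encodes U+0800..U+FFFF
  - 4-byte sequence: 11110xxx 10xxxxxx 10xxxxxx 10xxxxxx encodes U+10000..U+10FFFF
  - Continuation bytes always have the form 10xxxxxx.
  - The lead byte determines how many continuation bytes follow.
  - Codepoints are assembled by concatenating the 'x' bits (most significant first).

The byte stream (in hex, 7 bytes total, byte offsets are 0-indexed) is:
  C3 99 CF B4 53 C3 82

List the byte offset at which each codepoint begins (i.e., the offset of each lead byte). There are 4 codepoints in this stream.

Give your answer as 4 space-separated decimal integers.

Byte[0]=C3: 2-byte lead, need 1 cont bytes. acc=0x3
Byte[1]=99: continuation. acc=(acc<<6)|0x19=0xD9
Completed: cp=U+00D9 (starts at byte 0)
Byte[2]=CF: 2-byte lead, need 1 cont bytes. acc=0xF
Byte[3]=B4: continuation. acc=(acc<<6)|0x34=0x3F4
Completed: cp=U+03F4 (starts at byte 2)
Byte[4]=53: 1-byte ASCII. cp=U+0053
Byte[5]=C3: 2-byte lead, need 1 cont bytes. acc=0x3
Byte[6]=82: continuation. acc=(acc<<6)|0x02=0xC2
Completed: cp=U+00C2 (starts at byte 5)

Answer: 0 2 4 5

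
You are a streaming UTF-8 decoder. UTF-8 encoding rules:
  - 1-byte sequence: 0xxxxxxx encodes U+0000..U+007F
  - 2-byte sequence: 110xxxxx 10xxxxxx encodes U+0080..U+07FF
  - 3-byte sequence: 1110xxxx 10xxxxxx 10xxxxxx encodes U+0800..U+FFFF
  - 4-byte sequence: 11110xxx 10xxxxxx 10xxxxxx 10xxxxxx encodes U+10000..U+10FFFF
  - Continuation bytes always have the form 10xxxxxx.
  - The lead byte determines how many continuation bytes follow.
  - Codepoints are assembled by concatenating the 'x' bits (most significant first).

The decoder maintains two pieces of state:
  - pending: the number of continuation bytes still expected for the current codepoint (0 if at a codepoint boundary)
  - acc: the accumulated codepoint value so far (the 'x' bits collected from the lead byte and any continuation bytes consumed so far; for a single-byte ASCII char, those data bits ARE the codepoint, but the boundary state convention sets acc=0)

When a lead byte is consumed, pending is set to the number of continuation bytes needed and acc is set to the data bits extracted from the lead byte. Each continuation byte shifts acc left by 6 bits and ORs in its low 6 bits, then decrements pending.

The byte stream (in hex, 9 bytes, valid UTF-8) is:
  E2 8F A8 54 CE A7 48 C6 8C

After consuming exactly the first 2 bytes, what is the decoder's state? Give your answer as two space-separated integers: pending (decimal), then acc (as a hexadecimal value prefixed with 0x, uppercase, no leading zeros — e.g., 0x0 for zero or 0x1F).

Byte[0]=E2: 3-byte lead. pending=2, acc=0x2
Byte[1]=8F: continuation. acc=(acc<<6)|0x0F=0x8F, pending=1

Answer: 1 0x8F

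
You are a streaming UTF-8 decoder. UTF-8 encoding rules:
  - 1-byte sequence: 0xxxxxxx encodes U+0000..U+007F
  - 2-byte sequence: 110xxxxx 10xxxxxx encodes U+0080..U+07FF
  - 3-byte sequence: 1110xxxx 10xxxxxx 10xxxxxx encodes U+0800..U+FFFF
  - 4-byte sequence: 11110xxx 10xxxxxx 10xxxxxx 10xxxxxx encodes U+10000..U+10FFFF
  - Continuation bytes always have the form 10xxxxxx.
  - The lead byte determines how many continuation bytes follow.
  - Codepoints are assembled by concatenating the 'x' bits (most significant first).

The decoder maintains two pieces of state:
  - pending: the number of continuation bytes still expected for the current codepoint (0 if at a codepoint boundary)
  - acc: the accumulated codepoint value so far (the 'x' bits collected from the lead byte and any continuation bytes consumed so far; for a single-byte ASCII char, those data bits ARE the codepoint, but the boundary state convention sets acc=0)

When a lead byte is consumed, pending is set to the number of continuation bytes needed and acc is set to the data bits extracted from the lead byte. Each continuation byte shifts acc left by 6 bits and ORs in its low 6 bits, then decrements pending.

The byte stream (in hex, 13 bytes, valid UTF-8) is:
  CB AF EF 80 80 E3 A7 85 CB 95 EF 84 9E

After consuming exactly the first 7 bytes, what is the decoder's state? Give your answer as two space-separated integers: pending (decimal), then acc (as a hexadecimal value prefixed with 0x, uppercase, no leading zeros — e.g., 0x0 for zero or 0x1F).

Answer: 1 0xE7

Derivation:
Byte[0]=CB: 2-byte lead. pending=1, acc=0xB
Byte[1]=AF: continuation. acc=(acc<<6)|0x2F=0x2EF, pending=0
Byte[2]=EF: 3-byte lead. pending=2, acc=0xF
Byte[3]=80: continuation. acc=(acc<<6)|0x00=0x3C0, pending=1
Byte[4]=80: continuation. acc=(acc<<6)|0x00=0xF000, pending=0
Byte[5]=E3: 3-byte lead. pending=2, acc=0x3
Byte[6]=A7: continuation. acc=(acc<<6)|0x27=0xE7, pending=1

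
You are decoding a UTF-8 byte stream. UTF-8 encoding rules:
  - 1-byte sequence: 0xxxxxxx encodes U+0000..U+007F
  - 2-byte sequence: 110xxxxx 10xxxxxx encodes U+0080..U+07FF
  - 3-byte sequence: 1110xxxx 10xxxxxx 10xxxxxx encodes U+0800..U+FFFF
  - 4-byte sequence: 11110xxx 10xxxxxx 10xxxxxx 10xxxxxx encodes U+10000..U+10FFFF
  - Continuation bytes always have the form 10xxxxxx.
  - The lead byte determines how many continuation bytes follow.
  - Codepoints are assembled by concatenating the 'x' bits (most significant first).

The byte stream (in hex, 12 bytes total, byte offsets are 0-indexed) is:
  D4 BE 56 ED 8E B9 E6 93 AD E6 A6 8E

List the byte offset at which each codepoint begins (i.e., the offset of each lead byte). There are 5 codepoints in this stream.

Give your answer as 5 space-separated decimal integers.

Answer: 0 2 3 6 9

Derivation:
Byte[0]=D4: 2-byte lead, need 1 cont bytes. acc=0x14
Byte[1]=BE: continuation. acc=(acc<<6)|0x3E=0x53E
Completed: cp=U+053E (starts at byte 0)
Byte[2]=56: 1-byte ASCII. cp=U+0056
Byte[3]=ED: 3-byte lead, need 2 cont bytes. acc=0xD
Byte[4]=8E: continuation. acc=(acc<<6)|0x0E=0x34E
Byte[5]=B9: continuation. acc=(acc<<6)|0x39=0xD3B9
Completed: cp=U+D3B9 (starts at byte 3)
Byte[6]=E6: 3-byte lead, need 2 cont bytes. acc=0x6
Byte[7]=93: continuation. acc=(acc<<6)|0x13=0x193
Byte[8]=AD: continuation. acc=(acc<<6)|0x2D=0x64ED
Completed: cp=U+64ED (starts at byte 6)
Byte[9]=E6: 3-byte lead, need 2 cont bytes. acc=0x6
Byte[10]=A6: continuation. acc=(acc<<6)|0x26=0x1A6
Byte[11]=8E: continuation. acc=(acc<<6)|0x0E=0x698E
Completed: cp=U+698E (starts at byte 9)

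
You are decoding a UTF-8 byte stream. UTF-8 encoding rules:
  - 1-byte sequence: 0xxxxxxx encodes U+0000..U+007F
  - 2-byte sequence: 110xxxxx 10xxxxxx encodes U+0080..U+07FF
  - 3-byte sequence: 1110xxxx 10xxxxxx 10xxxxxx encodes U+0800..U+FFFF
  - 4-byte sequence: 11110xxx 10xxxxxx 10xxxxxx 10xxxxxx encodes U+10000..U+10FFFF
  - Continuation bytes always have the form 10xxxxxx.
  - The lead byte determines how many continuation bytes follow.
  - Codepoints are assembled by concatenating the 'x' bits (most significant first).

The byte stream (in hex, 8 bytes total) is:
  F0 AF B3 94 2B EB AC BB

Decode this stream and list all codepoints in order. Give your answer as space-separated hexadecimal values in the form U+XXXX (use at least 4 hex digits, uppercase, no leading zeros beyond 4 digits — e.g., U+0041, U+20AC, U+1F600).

Answer: U+2FCD4 U+002B U+BB3B

Derivation:
Byte[0]=F0: 4-byte lead, need 3 cont bytes. acc=0x0
Byte[1]=AF: continuation. acc=(acc<<6)|0x2F=0x2F
Byte[2]=B3: continuation. acc=(acc<<6)|0x33=0xBF3
Byte[3]=94: continuation. acc=(acc<<6)|0x14=0x2FCD4
Completed: cp=U+2FCD4 (starts at byte 0)
Byte[4]=2B: 1-byte ASCII. cp=U+002B
Byte[5]=EB: 3-byte lead, need 2 cont bytes. acc=0xB
Byte[6]=AC: continuation. acc=(acc<<6)|0x2C=0x2EC
Byte[7]=BB: continuation. acc=(acc<<6)|0x3B=0xBB3B
Completed: cp=U+BB3B (starts at byte 5)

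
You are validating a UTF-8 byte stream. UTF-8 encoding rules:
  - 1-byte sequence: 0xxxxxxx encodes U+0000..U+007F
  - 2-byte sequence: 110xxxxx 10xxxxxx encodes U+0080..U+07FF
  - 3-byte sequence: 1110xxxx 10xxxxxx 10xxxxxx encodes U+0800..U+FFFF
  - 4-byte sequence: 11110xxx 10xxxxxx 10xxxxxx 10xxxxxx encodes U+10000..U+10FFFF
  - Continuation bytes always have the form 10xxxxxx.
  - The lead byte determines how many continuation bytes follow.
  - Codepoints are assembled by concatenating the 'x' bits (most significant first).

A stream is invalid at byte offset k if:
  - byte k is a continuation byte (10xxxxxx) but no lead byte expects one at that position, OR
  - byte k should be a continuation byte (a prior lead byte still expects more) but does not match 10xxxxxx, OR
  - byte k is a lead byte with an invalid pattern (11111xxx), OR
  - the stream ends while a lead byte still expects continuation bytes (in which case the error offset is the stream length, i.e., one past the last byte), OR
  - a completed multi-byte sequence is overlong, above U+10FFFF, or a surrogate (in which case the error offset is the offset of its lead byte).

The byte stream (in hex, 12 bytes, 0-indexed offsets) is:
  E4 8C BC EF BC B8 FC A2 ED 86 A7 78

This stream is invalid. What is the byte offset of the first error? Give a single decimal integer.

Byte[0]=E4: 3-byte lead, need 2 cont bytes. acc=0x4
Byte[1]=8C: continuation. acc=(acc<<6)|0x0C=0x10C
Byte[2]=BC: continuation. acc=(acc<<6)|0x3C=0x433C
Completed: cp=U+433C (starts at byte 0)
Byte[3]=EF: 3-byte lead, need 2 cont bytes. acc=0xF
Byte[4]=BC: continuation. acc=(acc<<6)|0x3C=0x3FC
Byte[5]=B8: continuation. acc=(acc<<6)|0x38=0xFF38
Completed: cp=U+FF38 (starts at byte 3)
Byte[6]=FC: INVALID lead byte (not 0xxx/110x/1110/11110)

Answer: 6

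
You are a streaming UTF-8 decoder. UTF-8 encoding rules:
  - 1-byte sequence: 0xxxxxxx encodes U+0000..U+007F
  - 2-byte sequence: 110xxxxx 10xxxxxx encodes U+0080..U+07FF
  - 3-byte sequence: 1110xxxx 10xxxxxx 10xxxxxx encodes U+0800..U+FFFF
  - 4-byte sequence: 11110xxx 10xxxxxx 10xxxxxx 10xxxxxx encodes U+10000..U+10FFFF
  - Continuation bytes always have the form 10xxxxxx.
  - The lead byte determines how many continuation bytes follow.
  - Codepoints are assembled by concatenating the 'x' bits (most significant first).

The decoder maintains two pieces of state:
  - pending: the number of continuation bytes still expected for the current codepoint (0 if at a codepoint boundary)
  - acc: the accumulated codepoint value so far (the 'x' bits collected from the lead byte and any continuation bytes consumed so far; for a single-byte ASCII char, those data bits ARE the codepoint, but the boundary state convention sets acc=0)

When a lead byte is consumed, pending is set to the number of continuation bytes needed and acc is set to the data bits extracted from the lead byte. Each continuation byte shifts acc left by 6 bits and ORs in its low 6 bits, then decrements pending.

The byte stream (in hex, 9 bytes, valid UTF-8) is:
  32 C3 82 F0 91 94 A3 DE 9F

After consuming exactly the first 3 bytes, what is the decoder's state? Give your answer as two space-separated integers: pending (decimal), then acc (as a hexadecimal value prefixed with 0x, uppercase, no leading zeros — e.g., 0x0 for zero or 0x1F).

Byte[0]=32: 1-byte. pending=0, acc=0x0
Byte[1]=C3: 2-byte lead. pending=1, acc=0x3
Byte[2]=82: continuation. acc=(acc<<6)|0x02=0xC2, pending=0

Answer: 0 0xC2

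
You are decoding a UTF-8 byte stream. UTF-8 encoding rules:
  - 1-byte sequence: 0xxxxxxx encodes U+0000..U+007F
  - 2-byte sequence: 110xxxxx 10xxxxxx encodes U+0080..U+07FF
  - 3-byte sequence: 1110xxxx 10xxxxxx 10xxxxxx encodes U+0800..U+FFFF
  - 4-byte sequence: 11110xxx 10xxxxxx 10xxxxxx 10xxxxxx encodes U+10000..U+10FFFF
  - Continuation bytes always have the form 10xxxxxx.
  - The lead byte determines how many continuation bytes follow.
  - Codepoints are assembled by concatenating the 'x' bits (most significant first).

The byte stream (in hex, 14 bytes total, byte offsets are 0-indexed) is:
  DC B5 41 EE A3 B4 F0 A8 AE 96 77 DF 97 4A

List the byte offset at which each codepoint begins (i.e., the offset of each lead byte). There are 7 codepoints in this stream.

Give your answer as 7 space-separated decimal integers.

Byte[0]=DC: 2-byte lead, need 1 cont bytes. acc=0x1C
Byte[1]=B5: continuation. acc=(acc<<6)|0x35=0x735
Completed: cp=U+0735 (starts at byte 0)
Byte[2]=41: 1-byte ASCII. cp=U+0041
Byte[3]=EE: 3-byte lead, need 2 cont bytes. acc=0xE
Byte[4]=A3: continuation. acc=(acc<<6)|0x23=0x3A3
Byte[5]=B4: continuation. acc=(acc<<6)|0x34=0xE8F4
Completed: cp=U+E8F4 (starts at byte 3)
Byte[6]=F0: 4-byte lead, need 3 cont bytes. acc=0x0
Byte[7]=A8: continuation. acc=(acc<<6)|0x28=0x28
Byte[8]=AE: continuation. acc=(acc<<6)|0x2E=0xA2E
Byte[9]=96: continuation. acc=(acc<<6)|0x16=0x28B96
Completed: cp=U+28B96 (starts at byte 6)
Byte[10]=77: 1-byte ASCII. cp=U+0077
Byte[11]=DF: 2-byte lead, need 1 cont bytes. acc=0x1F
Byte[12]=97: continuation. acc=(acc<<6)|0x17=0x7D7
Completed: cp=U+07D7 (starts at byte 11)
Byte[13]=4A: 1-byte ASCII. cp=U+004A

Answer: 0 2 3 6 10 11 13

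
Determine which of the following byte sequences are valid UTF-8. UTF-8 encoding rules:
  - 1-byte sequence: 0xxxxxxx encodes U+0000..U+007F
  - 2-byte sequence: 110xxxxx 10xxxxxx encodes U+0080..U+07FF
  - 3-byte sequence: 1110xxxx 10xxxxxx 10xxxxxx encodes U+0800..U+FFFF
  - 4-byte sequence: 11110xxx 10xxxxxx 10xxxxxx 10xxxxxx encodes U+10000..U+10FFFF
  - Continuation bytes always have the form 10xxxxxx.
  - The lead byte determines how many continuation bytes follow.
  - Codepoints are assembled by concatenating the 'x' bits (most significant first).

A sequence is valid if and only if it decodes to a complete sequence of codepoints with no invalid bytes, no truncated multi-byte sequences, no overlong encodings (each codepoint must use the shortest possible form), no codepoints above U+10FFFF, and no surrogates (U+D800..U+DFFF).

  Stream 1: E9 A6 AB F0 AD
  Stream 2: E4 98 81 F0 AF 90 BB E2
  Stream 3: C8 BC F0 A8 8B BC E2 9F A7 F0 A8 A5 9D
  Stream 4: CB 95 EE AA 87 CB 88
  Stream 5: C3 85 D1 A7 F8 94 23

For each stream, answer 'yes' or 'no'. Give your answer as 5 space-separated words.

Answer: no no yes yes no

Derivation:
Stream 1: error at byte offset 5. INVALID
Stream 2: error at byte offset 8. INVALID
Stream 3: decodes cleanly. VALID
Stream 4: decodes cleanly. VALID
Stream 5: error at byte offset 4. INVALID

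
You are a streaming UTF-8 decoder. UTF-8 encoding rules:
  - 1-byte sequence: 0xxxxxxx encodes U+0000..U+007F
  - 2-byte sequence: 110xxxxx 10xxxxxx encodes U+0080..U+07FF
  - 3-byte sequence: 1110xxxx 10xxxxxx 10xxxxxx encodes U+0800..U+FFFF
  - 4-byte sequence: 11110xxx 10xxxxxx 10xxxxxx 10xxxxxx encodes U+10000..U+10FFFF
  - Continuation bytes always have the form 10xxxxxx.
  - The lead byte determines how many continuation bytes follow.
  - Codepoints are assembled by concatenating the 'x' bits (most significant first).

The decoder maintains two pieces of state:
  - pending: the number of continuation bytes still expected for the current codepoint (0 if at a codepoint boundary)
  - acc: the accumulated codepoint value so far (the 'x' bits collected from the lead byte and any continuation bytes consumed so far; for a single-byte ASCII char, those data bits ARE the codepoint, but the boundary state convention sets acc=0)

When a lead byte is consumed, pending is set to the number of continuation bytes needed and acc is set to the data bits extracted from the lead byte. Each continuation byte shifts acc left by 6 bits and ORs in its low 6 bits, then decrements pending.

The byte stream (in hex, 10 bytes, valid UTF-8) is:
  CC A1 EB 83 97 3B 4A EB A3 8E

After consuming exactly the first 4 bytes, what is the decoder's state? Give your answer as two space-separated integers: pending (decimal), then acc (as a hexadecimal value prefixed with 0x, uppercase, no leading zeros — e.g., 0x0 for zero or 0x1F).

Byte[0]=CC: 2-byte lead. pending=1, acc=0xC
Byte[1]=A1: continuation. acc=(acc<<6)|0x21=0x321, pending=0
Byte[2]=EB: 3-byte lead. pending=2, acc=0xB
Byte[3]=83: continuation. acc=(acc<<6)|0x03=0x2C3, pending=1

Answer: 1 0x2C3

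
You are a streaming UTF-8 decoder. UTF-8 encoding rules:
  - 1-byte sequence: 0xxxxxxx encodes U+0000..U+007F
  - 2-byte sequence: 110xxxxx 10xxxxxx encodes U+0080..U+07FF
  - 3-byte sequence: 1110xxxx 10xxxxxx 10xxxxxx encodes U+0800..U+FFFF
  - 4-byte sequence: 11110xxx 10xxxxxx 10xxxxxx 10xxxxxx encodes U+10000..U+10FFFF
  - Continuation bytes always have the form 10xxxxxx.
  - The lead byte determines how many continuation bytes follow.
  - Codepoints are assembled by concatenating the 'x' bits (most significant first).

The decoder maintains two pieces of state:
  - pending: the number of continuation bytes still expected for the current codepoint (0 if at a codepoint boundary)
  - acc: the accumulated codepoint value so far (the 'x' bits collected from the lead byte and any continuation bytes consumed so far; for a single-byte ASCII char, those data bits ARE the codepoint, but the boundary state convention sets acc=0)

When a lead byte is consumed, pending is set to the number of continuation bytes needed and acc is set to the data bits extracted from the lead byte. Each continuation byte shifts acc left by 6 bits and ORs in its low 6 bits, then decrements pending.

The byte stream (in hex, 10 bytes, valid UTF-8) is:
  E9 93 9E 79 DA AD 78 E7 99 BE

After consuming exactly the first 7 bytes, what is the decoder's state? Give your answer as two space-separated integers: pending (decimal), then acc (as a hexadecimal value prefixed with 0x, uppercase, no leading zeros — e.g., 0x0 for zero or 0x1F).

Answer: 0 0x0

Derivation:
Byte[0]=E9: 3-byte lead. pending=2, acc=0x9
Byte[1]=93: continuation. acc=(acc<<6)|0x13=0x253, pending=1
Byte[2]=9E: continuation. acc=(acc<<6)|0x1E=0x94DE, pending=0
Byte[3]=79: 1-byte. pending=0, acc=0x0
Byte[4]=DA: 2-byte lead. pending=1, acc=0x1A
Byte[5]=AD: continuation. acc=(acc<<6)|0x2D=0x6AD, pending=0
Byte[6]=78: 1-byte. pending=0, acc=0x0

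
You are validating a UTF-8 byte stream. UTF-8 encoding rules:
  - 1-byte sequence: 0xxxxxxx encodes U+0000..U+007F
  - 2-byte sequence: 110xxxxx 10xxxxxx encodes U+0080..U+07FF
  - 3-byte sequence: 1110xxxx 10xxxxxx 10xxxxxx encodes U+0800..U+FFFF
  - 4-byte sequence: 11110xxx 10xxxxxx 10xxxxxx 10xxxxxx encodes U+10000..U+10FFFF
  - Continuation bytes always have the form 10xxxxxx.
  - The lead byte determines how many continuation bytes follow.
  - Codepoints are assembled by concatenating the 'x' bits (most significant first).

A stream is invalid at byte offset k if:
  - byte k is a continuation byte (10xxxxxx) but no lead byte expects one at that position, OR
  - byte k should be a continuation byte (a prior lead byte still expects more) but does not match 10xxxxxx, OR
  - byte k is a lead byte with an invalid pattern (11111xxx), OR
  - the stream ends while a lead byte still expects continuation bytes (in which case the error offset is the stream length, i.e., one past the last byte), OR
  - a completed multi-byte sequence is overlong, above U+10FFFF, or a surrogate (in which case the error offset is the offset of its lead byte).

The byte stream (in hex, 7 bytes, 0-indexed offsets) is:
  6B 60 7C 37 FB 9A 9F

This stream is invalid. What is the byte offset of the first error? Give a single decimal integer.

Answer: 4

Derivation:
Byte[0]=6B: 1-byte ASCII. cp=U+006B
Byte[1]=60: 1-byte ASCII. cp=U+0060
Byte[2]=7C: 1-byte ASCII. cp=U+007C
Byte[3]=37: 1-byte ASCII. cp=U+0037
Byte[4]=FB: INVALID lead byte (not 0xxx/110x/1110/11110)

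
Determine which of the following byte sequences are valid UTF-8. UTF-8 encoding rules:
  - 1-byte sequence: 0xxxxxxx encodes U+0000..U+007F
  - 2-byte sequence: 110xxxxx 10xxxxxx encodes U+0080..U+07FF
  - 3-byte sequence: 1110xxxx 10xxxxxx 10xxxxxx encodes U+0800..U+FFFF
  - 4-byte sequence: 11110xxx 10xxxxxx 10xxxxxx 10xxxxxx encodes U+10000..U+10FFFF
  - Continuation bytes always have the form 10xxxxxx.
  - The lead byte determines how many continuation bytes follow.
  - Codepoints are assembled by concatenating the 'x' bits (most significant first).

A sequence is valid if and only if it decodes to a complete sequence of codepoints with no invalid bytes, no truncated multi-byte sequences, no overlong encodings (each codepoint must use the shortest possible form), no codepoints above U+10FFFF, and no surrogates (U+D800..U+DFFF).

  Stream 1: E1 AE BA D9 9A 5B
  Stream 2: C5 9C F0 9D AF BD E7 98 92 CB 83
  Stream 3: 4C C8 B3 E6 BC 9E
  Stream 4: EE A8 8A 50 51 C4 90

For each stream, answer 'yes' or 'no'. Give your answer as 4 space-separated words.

Stream 1: decodes cleanly. VALID
Stream 2: decodes cleanly. VALID
Stream 3: decodes cleanly. VALID
Stream 4: decodes cleanly. VALID

Answer: yes yes yes yes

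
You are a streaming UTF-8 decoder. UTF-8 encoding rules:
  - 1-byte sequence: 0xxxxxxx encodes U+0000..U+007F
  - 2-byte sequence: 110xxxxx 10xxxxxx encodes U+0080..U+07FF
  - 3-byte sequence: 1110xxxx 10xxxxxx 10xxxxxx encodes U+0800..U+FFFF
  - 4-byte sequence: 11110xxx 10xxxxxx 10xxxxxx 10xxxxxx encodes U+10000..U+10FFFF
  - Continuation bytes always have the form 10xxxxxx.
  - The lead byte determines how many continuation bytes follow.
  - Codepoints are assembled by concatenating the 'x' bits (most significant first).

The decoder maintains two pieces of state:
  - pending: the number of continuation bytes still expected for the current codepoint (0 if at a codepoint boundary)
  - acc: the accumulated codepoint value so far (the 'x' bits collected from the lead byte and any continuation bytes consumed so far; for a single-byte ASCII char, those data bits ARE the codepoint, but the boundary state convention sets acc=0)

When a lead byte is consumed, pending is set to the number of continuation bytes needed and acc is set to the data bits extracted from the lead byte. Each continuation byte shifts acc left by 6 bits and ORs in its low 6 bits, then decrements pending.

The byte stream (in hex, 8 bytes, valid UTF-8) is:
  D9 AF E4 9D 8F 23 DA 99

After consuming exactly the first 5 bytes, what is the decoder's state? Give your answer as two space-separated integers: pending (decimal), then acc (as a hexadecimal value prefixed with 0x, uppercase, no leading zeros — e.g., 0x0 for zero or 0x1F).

Byte[0]=D9: 2-byte lead. pending=1, acc=0x19
Byte[1]=AF: continuation. acc=(acc<<6)|0x2F=0x66F, pending=0
Byte[2]=E4: 3-byte lead. pending=2, acc=0x4
Byte[3]=9D: continuation. acc=(acc<<6)|0x1D=0x11D, pending=1
Byte[4]=8F: continuation. acc=(acc<<6)|0x0F=0x474F, pending=0

Answer: 0 0x474F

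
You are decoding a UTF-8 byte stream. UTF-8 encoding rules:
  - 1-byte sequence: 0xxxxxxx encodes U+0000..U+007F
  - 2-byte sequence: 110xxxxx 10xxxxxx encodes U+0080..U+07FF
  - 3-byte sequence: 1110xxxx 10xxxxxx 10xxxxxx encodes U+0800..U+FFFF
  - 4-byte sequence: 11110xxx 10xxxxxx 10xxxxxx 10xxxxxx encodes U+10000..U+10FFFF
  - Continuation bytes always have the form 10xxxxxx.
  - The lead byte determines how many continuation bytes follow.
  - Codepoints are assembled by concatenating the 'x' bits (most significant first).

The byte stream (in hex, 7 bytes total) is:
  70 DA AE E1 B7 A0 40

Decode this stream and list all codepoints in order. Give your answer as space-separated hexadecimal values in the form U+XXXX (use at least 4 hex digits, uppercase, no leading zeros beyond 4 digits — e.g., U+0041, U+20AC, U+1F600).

Answer: U+0070 U+06AE U+1DE0 U+0040

Derivation:
Byte[0]=70: 1-byte ASCII. cp=U+0070
Byte[1]=DA: 2-byte lead, need 1 cont bytes. acc=0x1A
Byte[2]=AE: continuation. acc=(acc<<6)|0x2E=0x6AE
Completed: cp=U+06AE (starts at byte 1)
Byte[3]=E1: 3-byte lead, need 2 cont bytes. acc=0x1
Byte[4]=B7: continuation. acc=(acc<<6)|0x37=0x77
Byte[5]=A0: continuation. acc=(acc<<6)|0x20=0x1DE0
Completed: cp=U+1DE0 (starts at byte 3)
Byte[6]=40: 1-byte ASCII. cp=U+0040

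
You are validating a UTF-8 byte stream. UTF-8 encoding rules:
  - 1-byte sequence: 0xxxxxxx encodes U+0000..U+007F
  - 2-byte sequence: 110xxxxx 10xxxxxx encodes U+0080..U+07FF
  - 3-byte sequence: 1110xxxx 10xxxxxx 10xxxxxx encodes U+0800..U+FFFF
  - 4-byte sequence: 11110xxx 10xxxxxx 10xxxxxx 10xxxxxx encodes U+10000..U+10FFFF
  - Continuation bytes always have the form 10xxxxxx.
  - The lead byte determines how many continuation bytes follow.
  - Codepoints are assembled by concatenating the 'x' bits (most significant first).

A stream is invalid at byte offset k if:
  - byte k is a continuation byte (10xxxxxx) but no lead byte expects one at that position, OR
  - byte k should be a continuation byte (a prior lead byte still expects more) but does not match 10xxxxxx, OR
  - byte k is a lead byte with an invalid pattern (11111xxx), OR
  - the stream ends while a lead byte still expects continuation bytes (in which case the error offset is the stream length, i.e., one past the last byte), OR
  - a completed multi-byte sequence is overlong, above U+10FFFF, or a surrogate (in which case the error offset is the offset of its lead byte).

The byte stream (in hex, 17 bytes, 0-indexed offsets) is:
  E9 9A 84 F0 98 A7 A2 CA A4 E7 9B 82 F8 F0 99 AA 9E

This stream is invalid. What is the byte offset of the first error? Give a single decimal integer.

Answer: 12

Derivation:
Byte[0]=E9: 3-byte lead, need 2 cont bytes. acc=0x9
Byte[1]=9A: continuation. acc=(acc<<6)|0x1A=0x25A
Byte[2]=84: continuation. acc=(acc<<6)|0x04=0x9684
Completed: cp=U+9684 (starts at byte 0)
Byte[3]=F0: 4-byte lead, need 3 cont bytes. acc=0x0
Byte[4]=98: continuation. acc=(acc<<6)|0x18=0x18
Byte[5]=A7: continuation. acc=(acc<<6)|0x27=0x627
Byte[6]=A2: continuation. acc=(acc<<6)|0x22=0x189E2
Completed: cp=U+189E2 (starts at byte 3)
Byte[7]=CA: 2-byte lead, need 1 cont bytes. acc=0xA
Byte[8]=A4: continuation. acc=(acc<<6)|0x24=0x2A4
Completed: cp=U+02A4 (starts at byte 7)
Byte[9]=E7: 3-byte lead, need 2 cont bytes. acc=0x7
Byte[10]=9B: continuation. acc=(acc<<6)|0x1B=0x1DB
Byte[11]=82: continuation. acc=(acc<<6)|0x02=0x76C2
Completed: cp=U+76C2 (starts at byte 9)
Byte[12]=F8: INVALID lead byte (not 0xxx/110x/1110/11110)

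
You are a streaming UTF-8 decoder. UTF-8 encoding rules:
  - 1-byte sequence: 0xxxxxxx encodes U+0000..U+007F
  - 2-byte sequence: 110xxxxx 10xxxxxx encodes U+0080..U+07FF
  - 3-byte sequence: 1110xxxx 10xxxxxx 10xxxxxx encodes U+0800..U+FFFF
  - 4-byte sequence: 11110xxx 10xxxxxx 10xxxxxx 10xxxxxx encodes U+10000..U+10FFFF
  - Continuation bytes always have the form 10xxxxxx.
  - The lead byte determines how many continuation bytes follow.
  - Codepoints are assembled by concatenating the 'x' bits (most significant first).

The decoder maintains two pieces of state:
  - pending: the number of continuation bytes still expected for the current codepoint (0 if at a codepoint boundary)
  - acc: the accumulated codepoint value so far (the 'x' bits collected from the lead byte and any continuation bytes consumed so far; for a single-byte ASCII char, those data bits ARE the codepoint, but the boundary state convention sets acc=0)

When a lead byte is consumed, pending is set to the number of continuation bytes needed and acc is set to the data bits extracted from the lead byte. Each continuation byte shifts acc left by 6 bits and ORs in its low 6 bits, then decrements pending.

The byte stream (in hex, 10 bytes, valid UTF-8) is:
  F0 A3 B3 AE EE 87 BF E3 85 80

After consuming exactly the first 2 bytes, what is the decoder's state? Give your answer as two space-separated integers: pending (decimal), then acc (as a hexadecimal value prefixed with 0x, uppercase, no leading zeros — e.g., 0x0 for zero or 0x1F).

Answer: 2 0x23

Derivation:
Byte[0]=F0: 4-byte lead. pending=3, acc=0x0
Byte[1]=A3: continuation. acc=(acc<<6)|0x23=0x23, pending=2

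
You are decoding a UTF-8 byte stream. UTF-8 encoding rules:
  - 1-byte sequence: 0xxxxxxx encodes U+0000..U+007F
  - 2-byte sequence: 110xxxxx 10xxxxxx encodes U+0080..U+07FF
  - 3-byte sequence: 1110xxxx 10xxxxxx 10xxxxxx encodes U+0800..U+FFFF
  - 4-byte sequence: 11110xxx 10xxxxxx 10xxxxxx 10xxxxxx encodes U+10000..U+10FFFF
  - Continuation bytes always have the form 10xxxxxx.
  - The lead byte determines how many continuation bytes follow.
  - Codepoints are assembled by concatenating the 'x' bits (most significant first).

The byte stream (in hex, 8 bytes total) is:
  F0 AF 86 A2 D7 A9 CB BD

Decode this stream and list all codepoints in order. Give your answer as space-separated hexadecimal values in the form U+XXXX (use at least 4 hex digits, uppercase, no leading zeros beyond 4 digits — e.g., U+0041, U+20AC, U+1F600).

Byte[0]=F0: 4-byte lead, need 3 cont bytes. acc=0x0
Byte[1]=AF: continuation. acc=(acc<<6)|0x2F=0x2F
Byte[2]=86: continuation. acc=(acc<<6)|0x06=0xBC6
Byte[3]=A2: continuation. acc=(acc<<6)|0x22=0x2F1A2
Completed: cp=U+2F1A2 (starts at byte 0)
Byte[4]=D7: 2-byte lead, need 1 cont bytes. acc=0x17
Byte[5]=A9: continuation. acc=(acc<<6)|0x29=0x5E9
Completed: cp=U+05E9 (starts at byte 4)
Byte[6]=CB: 2-byte lead, need 1 cont bytes. acc=0xB
Byte[7]=BD: continuation. acc=(acc<<6)|0x3D=0x2FD
Completed: cp=U+02FD (starts at byte 6)

Answer: U+2F1A2 U+05E9 U+02FD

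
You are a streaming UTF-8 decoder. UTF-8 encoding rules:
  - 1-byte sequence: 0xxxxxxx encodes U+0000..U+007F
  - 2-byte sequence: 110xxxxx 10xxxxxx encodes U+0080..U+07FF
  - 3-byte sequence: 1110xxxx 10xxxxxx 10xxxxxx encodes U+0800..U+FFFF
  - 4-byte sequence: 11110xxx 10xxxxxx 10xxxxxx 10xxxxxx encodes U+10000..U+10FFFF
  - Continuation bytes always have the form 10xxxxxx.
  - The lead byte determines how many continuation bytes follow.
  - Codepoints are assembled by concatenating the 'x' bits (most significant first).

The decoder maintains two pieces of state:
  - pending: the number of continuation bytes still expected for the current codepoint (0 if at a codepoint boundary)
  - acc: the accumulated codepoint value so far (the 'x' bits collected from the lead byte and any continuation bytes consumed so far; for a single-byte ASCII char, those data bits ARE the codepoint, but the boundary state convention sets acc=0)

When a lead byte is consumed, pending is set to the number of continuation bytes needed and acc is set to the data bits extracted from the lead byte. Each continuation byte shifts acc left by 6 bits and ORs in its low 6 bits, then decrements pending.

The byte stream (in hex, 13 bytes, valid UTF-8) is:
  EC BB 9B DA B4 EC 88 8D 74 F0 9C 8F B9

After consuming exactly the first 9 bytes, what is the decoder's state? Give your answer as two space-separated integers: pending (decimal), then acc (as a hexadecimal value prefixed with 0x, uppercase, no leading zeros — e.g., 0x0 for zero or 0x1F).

Answer: 0 0x0

Derivation:
Byte[0]=EC: 3-byte lead. pending=2, acc=0xC
Byte[1]=BB: continuation. acc=(acc<<6)|0x3B=0x33B, pending=1
Byte[2]=9B: continuation. acc=(acc<<6)|0x1B=0xCEDB, pending=0
Byte[3]=DA: 2-byte lead. pending=1, acc=0x1A
Byte[4]=B4: continuation. acc=(acc<<6)|0x34=0x6B4, pending=0
Byte[5]=EC: 3-byte lead. pending=2, acc=0xC
Byte[6]=88: continuation. acc=(acc<<6)|0x08=0x308, pending=1
Byte[7]=8D: continuation. acc=(acc<<6)|0x0D=0xC20D, pending=0
Byte[8]=74: 1-byte. pending=0, acc=0x0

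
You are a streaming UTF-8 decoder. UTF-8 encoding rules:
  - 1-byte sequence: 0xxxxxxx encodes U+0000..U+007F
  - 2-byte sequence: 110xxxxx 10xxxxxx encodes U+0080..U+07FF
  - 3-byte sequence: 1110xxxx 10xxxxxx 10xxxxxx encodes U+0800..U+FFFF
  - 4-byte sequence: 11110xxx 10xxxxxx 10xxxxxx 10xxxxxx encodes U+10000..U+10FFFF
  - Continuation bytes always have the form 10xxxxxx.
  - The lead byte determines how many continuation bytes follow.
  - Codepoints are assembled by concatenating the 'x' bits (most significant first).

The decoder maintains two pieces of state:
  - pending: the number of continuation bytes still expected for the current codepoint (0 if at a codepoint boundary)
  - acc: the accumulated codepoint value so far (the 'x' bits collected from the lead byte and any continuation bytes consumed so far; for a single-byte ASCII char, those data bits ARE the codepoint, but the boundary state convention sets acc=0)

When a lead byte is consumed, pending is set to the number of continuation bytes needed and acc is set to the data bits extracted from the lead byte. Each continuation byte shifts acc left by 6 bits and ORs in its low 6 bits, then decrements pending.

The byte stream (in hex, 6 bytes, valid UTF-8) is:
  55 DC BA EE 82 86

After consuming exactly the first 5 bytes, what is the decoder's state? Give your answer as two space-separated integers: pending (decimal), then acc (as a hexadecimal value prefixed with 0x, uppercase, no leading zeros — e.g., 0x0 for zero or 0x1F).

Answer: 1 0x382

Derivation:
Byte[0]=55: 1-byte. pending=0, acc=0x0
Byte[1]=DC: 2-byte lead. pending=1, acc=0x1C
Byte[2]=BA: continuation. acc=(acc<<6)|0x3A=0x73A, pending=0
Byte[3]=EE: 3-byte lead. pending=2, acc=0xE
Byte[4]=82: continuation. acc=(acc<<6)|0x02=0x382, pending=1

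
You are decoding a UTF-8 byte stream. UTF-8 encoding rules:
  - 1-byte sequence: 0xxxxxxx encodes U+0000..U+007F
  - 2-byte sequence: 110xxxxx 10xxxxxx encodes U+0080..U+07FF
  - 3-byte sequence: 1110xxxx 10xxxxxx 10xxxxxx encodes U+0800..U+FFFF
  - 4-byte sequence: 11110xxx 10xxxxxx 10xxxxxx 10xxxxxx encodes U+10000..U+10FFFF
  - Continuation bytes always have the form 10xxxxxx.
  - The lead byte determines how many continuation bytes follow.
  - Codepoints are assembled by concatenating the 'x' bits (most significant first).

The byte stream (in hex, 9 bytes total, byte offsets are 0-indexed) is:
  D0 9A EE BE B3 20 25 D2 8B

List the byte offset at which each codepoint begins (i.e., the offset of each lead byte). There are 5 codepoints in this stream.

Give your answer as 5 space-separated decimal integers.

Answer: 0 2 5 6 7

Derivation:
Byte[0]=D0: 2-byte lead, need 1 cont bytes. acc=0x10
Byte[1]=9A: continuation. acc=(acc<<6)|0x1A=0x41A
Completed: cp=U+041A (starts at byte 0)
Byte[2]=EE: 3-byte lead, need 2 cont bytes. acc=0xE
Byte[3]=BE: continuation. acc=(acc<<6)|0x3E=0x3BE
Byte[4]=B3: continuation. acc=(acc<<6)|0x33=0xEFB3
Completed: cp=U+EFB3 (starts at byte 2)
Byte[5]=20: 1-byte ASCII. cp=U+0020
Byte[6]=25: 1-byte ASCII. cp=U+0025
Byte[7]=D2: 2-byte lead, need 1 cont bytes. acc=0x12
Byte[8]=8B: continuation. acc=(acc<<6)|0x0B=0x48B
Completed: cp=U+048B (starts at byte 7)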